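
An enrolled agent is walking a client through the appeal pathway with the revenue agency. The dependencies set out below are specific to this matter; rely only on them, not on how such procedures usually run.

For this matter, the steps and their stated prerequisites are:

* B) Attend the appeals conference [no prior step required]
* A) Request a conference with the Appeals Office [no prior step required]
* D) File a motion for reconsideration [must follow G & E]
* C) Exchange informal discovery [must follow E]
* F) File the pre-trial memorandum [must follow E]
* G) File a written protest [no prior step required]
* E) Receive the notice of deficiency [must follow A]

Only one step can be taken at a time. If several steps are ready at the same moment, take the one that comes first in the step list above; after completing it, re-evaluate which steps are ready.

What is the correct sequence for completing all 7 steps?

B, A, G, E, D, C, F

B, A and G have no prerequisites; B is listed earlier, so B is first.
Now A and G have their prerequisites met. A is listed earlier, so A next.
Now G and E have their prerequisites met. G is listed earlier, so G next.
That leaves E as the only ready step → E.
D, C and F are all available; D is listed earlier → D.
Ready: C and F. C is listed earlier → C.
That leaves F as the only ready step → F.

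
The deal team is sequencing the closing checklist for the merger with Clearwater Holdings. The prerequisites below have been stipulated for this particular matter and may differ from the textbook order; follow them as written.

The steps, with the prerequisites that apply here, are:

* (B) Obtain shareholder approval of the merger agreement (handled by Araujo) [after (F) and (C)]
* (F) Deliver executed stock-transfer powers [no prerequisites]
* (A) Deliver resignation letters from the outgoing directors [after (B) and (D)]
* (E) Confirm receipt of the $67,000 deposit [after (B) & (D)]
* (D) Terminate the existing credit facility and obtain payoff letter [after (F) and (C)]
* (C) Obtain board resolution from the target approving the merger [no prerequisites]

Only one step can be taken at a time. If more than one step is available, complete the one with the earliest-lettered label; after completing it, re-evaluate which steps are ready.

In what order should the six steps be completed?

(C) and (F) have no prerequisites; (C) has the earlier label, so (C) is first.
That leaves (F) as the only ready step → (F).
Ready: (B) and (D). (B) has the earlier label → (B).
(D) needed (C) and (F), now all done → (D).
Now (A) and (E) have their prerequisites met. (A) has the earlier label, so (A) next.
(E) needed (B) and (D), now all done → (E).

(C) → (F) → (B) → (D) → (A) → (E)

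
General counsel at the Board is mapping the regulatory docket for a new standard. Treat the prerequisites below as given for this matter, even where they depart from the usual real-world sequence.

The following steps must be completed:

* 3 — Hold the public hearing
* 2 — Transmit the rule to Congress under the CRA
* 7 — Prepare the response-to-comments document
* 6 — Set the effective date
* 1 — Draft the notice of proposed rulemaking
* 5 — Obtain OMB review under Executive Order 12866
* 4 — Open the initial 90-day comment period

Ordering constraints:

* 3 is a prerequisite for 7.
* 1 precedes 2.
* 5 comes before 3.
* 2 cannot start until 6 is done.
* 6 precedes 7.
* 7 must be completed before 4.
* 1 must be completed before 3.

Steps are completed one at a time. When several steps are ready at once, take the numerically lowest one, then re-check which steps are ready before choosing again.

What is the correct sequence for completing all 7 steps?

Nothing is required for 1, 5 and 6. 1 has the earlier label → 1 first.
Now 5 and 6 have their prerequisites met. 5 has the earlier label, so 5 next.
Ready: 3 and 6. 3 has the earlier label → 3.
Next only 6 has its prerequisites met → 6.
Ready: 2 and 7. 2 has the earlier label → 2.
7 needed 3 and 6, now all done → 7.
4 needed 7, now all done → 4.

1, 5, 3, 6, 2, 7, 4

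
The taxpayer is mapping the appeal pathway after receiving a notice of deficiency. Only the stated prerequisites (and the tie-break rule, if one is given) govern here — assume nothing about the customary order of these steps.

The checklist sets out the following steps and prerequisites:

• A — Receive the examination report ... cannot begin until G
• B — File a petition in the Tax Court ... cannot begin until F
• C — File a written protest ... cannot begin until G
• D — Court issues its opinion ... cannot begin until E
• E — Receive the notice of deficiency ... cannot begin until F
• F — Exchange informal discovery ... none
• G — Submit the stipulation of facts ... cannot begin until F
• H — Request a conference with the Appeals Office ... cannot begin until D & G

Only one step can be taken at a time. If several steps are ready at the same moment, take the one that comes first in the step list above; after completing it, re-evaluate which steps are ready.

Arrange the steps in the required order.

F, B, E, D, G, A, C, H

F is the only step with nothing outstanding, so it goes first.
B, E and G are all available; B is listed earlier → B.
Ready: E and G. E is listed earlier → E.
D and G are both available; D is listed earlier → D.
Next only G has its prerequisites met → G.
Ready: A, C and H. A is listed earlier → A.
C and H are both available; C is listed earlier → C.
H needed D and G, now all done → H.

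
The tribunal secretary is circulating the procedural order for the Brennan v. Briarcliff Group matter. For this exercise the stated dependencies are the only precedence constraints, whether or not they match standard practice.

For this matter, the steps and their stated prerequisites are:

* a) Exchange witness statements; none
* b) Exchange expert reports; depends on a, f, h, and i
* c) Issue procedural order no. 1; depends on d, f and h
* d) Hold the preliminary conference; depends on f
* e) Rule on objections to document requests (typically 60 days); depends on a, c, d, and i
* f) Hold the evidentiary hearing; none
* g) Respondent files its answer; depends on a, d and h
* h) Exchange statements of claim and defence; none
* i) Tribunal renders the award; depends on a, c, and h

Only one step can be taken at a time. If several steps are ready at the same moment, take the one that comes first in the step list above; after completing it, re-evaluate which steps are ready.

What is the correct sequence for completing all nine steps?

a → f → d → h → c → g → i → b → e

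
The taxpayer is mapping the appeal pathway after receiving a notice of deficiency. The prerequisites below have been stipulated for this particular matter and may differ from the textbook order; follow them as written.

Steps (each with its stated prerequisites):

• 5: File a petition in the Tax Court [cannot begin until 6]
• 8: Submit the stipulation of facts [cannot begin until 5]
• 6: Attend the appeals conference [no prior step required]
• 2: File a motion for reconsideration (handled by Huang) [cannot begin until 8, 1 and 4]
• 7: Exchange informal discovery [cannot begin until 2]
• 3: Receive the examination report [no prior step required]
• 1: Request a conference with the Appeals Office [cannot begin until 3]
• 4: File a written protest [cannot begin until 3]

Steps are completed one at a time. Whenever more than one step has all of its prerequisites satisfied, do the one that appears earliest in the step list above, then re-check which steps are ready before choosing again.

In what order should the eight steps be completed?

Nothing is required for 6 and 3. 6 is listed earlier → 6 first.
5 and 3 are both available; 5 is listed earlier → 5.
Ready: 8 and 3. 8 is listed earlier → 8.
Next only 3 has its prerequisites met → 3.
Now 1 and 4 have their prerequisites met. 1 is listed earlier, so 1 next.
That leaves 4 as the only ready step → 4.
That leaves 2 as the only ready step → 2.
7 is the only step now ready → 7.

6, 5, 8, 3, 1, 4, 2, 7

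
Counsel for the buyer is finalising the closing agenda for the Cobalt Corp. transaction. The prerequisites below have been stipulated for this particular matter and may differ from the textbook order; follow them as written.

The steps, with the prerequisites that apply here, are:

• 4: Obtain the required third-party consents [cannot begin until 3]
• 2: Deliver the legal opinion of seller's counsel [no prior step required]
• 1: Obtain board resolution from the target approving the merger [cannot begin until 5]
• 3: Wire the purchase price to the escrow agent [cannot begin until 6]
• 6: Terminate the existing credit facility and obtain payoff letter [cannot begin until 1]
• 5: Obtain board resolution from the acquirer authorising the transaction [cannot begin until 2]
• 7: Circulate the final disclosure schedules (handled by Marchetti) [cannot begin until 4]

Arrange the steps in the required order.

2, 5, 1, 6, 3, 4, 7

Only 2 has no prerequisites, so it is first.
Next only 5 has its prerequisites met → 5.
That leaves 1 as the only ready step → 1.
Next only 6 has its prerequisites met → 6.
That leaves 3 as the only ready step → 3.
Next only 4 has its prerequisites met → 4.
That leaves 7 as the only ready step → 7.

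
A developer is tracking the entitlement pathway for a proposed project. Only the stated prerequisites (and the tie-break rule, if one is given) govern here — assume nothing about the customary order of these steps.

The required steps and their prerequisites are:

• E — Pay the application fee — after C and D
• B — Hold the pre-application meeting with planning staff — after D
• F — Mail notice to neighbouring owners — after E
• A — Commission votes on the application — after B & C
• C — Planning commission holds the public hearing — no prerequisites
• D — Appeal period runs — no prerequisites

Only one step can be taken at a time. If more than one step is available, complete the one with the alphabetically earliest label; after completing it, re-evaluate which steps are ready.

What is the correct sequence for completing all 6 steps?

Nothing is required for C and D. C has the earlier label → C first.
D is the only step now ready → D.
Now B and E have their prerequisites met. B has the earlier label, so B next.
Ready: A and E. A has the earlier label → A.
That leaves E as the only ready step → E.
Next only F has its prerequisites met → F.

C → D → B → A → E → F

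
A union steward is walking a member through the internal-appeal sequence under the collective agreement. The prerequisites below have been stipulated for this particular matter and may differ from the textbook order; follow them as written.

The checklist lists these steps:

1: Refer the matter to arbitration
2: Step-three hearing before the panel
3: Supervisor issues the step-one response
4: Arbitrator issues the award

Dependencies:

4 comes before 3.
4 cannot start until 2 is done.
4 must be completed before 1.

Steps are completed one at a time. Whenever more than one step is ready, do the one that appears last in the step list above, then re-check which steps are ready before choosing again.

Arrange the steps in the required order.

2 has no prerequisites → 2 first.
4 is the only step now ready → 4.
Now 3 and 1 have their prerequisites met. 3 is listed later, so 3 next.
Next only 1 has its prerequisites met → 1.

2, 4, 3, 1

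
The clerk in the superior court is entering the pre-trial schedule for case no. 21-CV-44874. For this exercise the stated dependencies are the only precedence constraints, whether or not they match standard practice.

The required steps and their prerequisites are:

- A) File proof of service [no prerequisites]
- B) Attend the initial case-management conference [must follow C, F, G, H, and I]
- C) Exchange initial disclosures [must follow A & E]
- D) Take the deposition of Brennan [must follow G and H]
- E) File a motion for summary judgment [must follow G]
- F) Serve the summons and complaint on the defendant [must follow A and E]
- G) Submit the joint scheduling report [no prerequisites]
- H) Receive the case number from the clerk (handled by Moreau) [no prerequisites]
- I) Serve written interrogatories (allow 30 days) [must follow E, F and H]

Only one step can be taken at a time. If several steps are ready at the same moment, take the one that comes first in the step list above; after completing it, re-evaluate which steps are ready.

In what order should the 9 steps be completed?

A, G, E, C, F, H, D, I, B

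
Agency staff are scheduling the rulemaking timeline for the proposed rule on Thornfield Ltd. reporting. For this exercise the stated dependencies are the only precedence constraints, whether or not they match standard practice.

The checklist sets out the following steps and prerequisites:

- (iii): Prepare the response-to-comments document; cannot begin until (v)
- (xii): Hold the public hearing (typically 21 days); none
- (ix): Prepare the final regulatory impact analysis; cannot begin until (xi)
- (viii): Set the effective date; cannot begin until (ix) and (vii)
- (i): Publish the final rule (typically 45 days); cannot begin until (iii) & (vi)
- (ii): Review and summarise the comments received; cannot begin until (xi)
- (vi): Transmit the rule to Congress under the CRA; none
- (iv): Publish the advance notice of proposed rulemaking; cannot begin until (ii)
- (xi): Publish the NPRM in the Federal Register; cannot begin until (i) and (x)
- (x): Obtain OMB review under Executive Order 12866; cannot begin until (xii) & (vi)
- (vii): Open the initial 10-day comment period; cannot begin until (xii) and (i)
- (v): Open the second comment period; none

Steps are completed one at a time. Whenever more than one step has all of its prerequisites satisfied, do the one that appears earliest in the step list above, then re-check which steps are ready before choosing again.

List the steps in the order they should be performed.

Nothing is required for (xii), (vi) and (v). (xii) is listed earlier → (xii) first.
Ready: (vi) and (v). (vi) is listed earlier → (vi).
(x) now also ready, so the ready set is {(x), (v)}; (x) is listed earlier → (x).
That leaves (v) as the only ready step → (v).
Next only (iii) has its prerequisites met → (iii).
That leaves (i) as the only ready step → (i).
Ready: (xi) and (vii). (xi) is listed earlier → (xi).
Ready: (ix), (ii) and (vii). (ix) is listed earlier → (ix).
(ii) and (vii) are both available; (ii) is listed earlier → (ii).
(iv) now also ready, so the ready set is {(iv), (vii)}; (iv) is listed earlier → (iv).
(vii) is the only step now ready → (vii).
Next only (viii) has its prerequisites met → (viii).

(xii), (vi), (x), (v), (iii), (i), (xi), (ix), (ii), (iv), (vii), (viii)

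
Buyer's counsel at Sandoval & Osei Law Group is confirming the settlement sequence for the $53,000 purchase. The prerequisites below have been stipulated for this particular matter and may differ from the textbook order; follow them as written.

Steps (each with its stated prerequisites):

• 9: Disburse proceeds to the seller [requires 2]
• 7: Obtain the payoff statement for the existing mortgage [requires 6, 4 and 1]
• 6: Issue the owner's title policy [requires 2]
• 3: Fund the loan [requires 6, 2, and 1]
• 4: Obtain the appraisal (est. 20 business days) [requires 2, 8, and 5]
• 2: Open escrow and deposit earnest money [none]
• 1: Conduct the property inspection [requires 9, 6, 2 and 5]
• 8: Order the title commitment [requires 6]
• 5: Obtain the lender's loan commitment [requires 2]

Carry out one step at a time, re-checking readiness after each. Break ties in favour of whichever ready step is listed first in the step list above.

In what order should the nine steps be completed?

2 has no prerequisites → 2 first.
Now 9, 6 and 5 have their prerequisites met. 9 is listed earlier, so 9 next.
6 and 5 are both available; 6 is listed earlier → 6.
8 now also ready, so the ready set is {8, 5}; 8 is listed earlier → 8.
5 is the only step now ready → 5.
Ready: 4 and 1. 4 is listed earlier → 4.
1 is the only step now ready → 1.
Now 7 and 3 have their prerequisites met. 7 is listed earlier, so 7 next.
3 is the only step now ready → 3.

2 → 9 → 6 → 8 → 5 → 4 → 1 → 7 → 3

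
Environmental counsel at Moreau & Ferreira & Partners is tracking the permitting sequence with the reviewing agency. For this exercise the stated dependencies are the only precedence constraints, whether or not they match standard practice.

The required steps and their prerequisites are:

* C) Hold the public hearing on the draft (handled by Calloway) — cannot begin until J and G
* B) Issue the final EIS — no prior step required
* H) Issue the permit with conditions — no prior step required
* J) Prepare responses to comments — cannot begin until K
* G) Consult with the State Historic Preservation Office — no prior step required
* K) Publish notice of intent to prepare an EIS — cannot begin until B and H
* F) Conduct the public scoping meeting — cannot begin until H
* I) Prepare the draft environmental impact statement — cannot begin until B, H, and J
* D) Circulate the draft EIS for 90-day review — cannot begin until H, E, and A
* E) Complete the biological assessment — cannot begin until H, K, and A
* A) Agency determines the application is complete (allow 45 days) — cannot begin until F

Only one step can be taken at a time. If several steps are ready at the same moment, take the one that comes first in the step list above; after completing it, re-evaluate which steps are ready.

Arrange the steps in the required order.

B, H, G, K, J, C, F, I, A, E, D

Nothing is required for B, H and G. B is listed earlier → B first.
Now H and G have their prerequisites met. H is listed earlier, so H next.
G, K and F are all available; G is listed earlier → G.
Ready: K and F. K is listed earlier → K.
J now also ready, so the ready set is {J, F}; J is listed earlier → J.
Now C, F and I have their prerequisites met. C is listed earlier, so C next.
Now F and I have their prerequisites met. F is listed earlier, so F next.
A now also ready, so the ready set is {I, A}; I is listed earlier → I.
Next only A has its prerequisites met → A.
That leaves E as the only ready step → E.
Next only D has its prerequisites met → D.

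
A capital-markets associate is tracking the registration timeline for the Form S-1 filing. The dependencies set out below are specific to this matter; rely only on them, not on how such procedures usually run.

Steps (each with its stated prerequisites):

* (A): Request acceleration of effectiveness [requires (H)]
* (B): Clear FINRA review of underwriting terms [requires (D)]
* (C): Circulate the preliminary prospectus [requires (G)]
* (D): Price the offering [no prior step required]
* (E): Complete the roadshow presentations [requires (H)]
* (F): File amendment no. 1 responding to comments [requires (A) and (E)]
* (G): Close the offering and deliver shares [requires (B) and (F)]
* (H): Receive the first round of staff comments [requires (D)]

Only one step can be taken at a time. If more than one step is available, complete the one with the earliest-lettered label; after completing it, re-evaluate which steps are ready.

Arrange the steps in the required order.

(D) → (B) → (H) → (A) → (E) → (F) → (G) → (C)

(D) is the only step with nothing outstanding, so it goes first.
(B) and (H) are both available; (B) has the earlier label → (B).
(H) needed (D), now all done → (H).
(A) and (E) are both available; (A) has the earlier label → (A).
(E) is the only step now ready → (E).
(F) needed (A) and (E), now all done → (F).
(G) needed (B) and (F), now all done → (G).
That leaves (C) as the only ready step → (C).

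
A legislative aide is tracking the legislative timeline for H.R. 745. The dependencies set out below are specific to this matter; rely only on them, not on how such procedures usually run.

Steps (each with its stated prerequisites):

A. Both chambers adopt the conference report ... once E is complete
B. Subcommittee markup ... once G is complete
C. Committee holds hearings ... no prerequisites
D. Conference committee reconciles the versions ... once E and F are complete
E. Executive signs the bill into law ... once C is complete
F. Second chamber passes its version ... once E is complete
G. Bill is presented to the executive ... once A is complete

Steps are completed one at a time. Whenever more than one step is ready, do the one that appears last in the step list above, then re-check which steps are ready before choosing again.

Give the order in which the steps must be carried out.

C, E, F, D, A, G, B

C has no prerequisites → C first.
Next only E has its prerequisites met → E.
F and A are both available; F is listed later → F.
Now D and A have their prerequisites met. D is listed later, so D next.
That leaves A as the only ready step → A.
G needed A, now all done → G.
That leaves B as the only ready step → B.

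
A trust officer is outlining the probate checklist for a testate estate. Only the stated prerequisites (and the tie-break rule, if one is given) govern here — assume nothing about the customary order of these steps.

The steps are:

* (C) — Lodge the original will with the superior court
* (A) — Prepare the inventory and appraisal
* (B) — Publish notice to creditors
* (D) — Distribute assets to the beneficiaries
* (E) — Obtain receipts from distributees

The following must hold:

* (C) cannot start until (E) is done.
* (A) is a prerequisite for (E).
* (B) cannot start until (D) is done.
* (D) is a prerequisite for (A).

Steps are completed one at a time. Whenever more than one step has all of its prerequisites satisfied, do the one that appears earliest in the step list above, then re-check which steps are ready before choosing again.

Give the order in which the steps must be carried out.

(D) has no prerequisites → (D) first.
Now (A) and (B) have their prerequisites met. (A) is listed earlier, so (A) next.
Now (B) and (E) have their prerequisites met. (B) is listed earlier, so (B) next.
(E) needed (A), now all done → (E).
(C) is the only step now ready → (C).

(D) (A) (B) (E) (C)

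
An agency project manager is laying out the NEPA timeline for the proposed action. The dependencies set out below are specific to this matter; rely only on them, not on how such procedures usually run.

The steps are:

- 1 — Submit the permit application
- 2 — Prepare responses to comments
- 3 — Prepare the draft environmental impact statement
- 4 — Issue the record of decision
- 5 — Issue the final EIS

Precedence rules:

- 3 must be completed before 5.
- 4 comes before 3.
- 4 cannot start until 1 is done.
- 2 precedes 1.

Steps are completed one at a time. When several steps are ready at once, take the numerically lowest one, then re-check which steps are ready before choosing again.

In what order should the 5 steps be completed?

2 1 4 3 5

2 has no prerequisites → 2 first.
Next only 1 has its prerequisites met → 1.
4 is the only step now ready → 4.
3 is the only step now ready → 3.
5 needed 3, now all done → 5.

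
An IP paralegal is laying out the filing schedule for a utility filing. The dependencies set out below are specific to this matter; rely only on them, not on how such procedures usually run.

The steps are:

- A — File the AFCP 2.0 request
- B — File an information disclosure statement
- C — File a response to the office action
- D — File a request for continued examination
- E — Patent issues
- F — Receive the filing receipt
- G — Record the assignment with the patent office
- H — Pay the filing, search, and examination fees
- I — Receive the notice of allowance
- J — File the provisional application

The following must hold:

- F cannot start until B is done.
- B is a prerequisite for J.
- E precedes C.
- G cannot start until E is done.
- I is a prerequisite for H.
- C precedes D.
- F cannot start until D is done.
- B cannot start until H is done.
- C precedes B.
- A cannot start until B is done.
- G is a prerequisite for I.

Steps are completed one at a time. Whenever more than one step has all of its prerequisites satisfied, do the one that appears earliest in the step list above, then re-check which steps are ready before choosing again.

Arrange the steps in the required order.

E, C, D, G, I, H, B, A, F, J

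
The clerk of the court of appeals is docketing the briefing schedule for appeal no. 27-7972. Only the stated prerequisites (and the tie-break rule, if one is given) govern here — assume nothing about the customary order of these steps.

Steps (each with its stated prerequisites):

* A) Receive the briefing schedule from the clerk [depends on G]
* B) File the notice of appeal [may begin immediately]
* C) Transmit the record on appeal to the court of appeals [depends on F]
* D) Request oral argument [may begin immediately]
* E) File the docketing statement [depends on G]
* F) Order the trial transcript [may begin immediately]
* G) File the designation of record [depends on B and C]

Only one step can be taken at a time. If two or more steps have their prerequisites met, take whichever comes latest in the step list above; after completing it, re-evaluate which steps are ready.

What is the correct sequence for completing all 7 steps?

F → D → C → B → G → E → A

Nothing is required for F, D and B. F is listed later → F first.
D, C and B are all available; D is listed later → D.
Ready: C and B. C is listed later → C.
B is the only step now ready → B.
G needed C and B, now all done → G.
Now E and A have their prerequisites met. E is listed later, so E next.
A is the only step now ready → A.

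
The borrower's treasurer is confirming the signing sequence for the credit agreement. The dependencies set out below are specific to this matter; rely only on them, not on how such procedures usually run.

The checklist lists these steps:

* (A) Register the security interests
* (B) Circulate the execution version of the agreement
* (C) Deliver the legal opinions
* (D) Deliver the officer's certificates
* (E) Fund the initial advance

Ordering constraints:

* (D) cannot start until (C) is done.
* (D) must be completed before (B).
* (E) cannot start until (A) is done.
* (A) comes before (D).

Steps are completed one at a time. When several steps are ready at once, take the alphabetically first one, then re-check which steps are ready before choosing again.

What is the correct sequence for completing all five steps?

(A), (C), (D), (B), (E)

Nothing is required for (A) and (C). (A) has the earlier label → (A) first.
Now (C) and (E) have their prerequisites met. (C) has the earlier label, so (C) next.
(D) now also ready, so the ready set is {(D), (E)}; (D) has the earlier label → (D).
(B) now also ready, so the ready set is {(B), (E)}; (B) has the earlier label → (B).
(E) needed (A), now all done → (E).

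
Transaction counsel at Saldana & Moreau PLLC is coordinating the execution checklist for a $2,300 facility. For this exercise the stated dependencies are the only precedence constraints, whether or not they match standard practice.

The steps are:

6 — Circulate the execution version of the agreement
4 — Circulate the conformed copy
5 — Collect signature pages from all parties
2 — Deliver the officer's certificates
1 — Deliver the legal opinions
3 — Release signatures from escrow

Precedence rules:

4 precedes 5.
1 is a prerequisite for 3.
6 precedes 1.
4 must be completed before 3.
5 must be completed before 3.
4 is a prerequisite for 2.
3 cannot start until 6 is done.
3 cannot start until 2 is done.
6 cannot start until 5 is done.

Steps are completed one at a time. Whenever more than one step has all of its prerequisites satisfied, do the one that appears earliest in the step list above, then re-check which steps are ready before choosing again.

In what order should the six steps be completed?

4 5 6 2 1 3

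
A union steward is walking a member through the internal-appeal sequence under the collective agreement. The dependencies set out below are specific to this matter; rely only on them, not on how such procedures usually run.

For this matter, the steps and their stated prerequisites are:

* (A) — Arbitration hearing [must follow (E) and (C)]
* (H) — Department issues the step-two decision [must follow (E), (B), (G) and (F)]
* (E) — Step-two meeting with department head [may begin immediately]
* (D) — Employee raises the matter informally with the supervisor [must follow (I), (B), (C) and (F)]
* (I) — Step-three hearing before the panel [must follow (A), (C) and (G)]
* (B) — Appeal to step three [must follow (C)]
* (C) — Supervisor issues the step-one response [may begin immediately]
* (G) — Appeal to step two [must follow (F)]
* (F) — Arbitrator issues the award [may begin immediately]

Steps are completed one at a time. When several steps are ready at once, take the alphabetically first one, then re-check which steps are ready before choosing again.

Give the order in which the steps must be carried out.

(C) (B) (E) (A) (F) (G) (H) (I) (D)

(C), (E) and (F) have no prerequisites; (C) has the earlier label, so (C) is first.
Ready: (B), (E) and (F). (B) has the earlier label → (B).
Now (E) and (F) have their prerequisites met. (E) has the earlier label, so (E) next.
Ready: (A) and (F). (A) has the earlier label → (A).
Next only (F) has its prerequisites met → (F).
(G) needed (F), now all done → (G).
Now (H) and (I) have their prerequisites met. (H) has the earlier label, so (H) next.
(I) needed (A), (C) and (G), now all done → (I).
(D) needed (B), (C), (F) and (I), now all done → (D).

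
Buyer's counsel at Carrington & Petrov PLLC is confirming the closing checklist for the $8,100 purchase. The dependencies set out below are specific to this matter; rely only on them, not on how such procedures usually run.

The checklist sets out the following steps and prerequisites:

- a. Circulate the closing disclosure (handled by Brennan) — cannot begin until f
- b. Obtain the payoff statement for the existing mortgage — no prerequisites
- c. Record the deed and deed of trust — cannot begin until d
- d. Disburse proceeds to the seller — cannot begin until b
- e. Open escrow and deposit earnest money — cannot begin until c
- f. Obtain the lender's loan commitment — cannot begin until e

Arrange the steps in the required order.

b is the only step with nothing outstanding, so it goes first.
That leaves d as the only ready step → d.
That leaves c as the only ready step → c.
That leaves e as the only ready step → e.
That leaves f as the only ready step → f.
That leaves a as the only ready step → a.

b d c e f a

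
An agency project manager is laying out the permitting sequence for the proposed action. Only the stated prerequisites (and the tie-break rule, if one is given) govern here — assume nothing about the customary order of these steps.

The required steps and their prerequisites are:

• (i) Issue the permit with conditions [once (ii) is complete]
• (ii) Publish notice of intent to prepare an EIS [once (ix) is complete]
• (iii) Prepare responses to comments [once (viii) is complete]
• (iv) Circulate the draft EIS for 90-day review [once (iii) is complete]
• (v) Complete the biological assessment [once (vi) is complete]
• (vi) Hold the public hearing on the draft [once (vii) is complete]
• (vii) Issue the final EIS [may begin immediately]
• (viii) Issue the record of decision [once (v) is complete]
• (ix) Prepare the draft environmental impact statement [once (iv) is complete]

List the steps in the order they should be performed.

(vii) is the only step with nothing outstanding, so it goes first.
That leaves (vi) as the only ready step → (vi).
Next only (v) has its prerequisites met → (v).
That leaves (viii) as the only ready step → (viii).
That leaves (iii) as the only ready step → (iii).
Next only (iv) has its prerequisites met → (iv).
That leaves (ix) as the only ready step → (ix).
(ii) is the only step now ready → (ii).
(i) is the only step now ready → (i).

(vii), (vi), (v), (viii), (iii), (iv), (ix), (ii), (i)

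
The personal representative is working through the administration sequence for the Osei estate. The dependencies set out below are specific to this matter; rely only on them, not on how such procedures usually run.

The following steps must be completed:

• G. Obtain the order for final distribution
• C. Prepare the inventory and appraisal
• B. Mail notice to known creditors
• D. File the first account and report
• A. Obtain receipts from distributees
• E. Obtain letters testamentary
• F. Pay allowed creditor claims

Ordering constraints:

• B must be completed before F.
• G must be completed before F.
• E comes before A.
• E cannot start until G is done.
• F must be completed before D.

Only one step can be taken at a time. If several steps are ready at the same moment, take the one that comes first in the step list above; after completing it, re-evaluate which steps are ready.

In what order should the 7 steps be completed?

Nothing is required for G, C and B. G is listed earlier → G first.
Ready: C, B and E. C is listed earlier → C.
B and E are both available; B is listed earlier → B.
E and F are both available; E is listed earlier → E.
A now also ready, so the ready set is {A, F}; A is listed earlier → A.
F needed G and B, now all done → F.
That leaves D as the only ready step → D.

G → C → B → E → A → F → D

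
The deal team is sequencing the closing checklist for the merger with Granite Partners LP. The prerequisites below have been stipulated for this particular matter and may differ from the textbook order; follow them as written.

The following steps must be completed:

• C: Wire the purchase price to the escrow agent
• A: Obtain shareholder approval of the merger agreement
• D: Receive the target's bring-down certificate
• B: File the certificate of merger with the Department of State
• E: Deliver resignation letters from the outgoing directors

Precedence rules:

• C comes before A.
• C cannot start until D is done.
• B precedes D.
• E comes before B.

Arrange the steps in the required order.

E → B → D → C → A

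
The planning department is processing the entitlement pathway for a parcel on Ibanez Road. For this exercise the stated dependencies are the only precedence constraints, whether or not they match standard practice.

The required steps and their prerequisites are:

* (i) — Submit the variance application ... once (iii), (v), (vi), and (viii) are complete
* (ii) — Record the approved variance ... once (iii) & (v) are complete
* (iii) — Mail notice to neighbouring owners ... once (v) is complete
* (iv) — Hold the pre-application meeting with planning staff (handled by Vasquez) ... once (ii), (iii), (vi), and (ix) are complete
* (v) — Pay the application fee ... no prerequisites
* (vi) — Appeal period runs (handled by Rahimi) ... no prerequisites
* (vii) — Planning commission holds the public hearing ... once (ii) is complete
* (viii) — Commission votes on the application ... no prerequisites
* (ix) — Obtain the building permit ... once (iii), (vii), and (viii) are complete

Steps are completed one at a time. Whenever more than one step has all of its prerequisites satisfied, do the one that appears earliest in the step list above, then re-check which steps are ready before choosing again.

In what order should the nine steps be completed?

Nothing is required for (v), (vi) and (viii). (v) is listed earlier → (v) first.
Ready: (iii), (vi) and (viii). (iii) is listed earlier → (iii).
(ii) now also ready, so the ready set is {(ii), (vi), (viii)}; (ii) is listed earlier → (ii).
(vii) now also ready, so the ready set is {(vi), (vii), (viii)}; (vi) is listed earlier → (vi).
Now (vii) and (viii) have their prerequisites met. (vii) is listed earlier, so (vii) next.
(viii) is the only step now ready → (viii).
Now (i) and (ix) have their prerequisites met. (i) is listed earlier, so (i) next.
(ix) is the only step now ready → (ix).
(iv) needed (ii), (iii), (vi) and (ix), now all done → (iv).

(v) (iii) (ii) (vi) (vii) (viii) (i) (ix) (iv)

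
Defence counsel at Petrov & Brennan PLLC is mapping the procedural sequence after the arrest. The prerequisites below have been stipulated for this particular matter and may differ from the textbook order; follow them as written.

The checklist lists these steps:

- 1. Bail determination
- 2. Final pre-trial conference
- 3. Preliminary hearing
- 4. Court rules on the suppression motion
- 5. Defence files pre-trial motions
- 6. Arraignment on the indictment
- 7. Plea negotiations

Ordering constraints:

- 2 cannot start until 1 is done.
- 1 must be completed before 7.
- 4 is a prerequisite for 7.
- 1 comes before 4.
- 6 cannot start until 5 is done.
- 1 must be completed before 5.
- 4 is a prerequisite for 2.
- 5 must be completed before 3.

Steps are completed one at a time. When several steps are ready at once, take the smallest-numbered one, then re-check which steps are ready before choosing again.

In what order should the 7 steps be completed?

Only 1 has no prerequisites, so it is first.
Ready: 4 and 5. 4 has the earlier label → 4.
2 and 7 now also ready, so the ready set is {2, 5, 7}; 2 has the earlier label → 2.
5 and 7 are both available; 5 has the earlier label → 5.
Now 3, 6 and 7 have their prerequisites met. 3 has the earlier label, so 3 next.
Ready: 6 and 7. 6 has the earlier label → 6.
That leaves 7 as the only ready step → 7.

1 4 2 5 3 6 7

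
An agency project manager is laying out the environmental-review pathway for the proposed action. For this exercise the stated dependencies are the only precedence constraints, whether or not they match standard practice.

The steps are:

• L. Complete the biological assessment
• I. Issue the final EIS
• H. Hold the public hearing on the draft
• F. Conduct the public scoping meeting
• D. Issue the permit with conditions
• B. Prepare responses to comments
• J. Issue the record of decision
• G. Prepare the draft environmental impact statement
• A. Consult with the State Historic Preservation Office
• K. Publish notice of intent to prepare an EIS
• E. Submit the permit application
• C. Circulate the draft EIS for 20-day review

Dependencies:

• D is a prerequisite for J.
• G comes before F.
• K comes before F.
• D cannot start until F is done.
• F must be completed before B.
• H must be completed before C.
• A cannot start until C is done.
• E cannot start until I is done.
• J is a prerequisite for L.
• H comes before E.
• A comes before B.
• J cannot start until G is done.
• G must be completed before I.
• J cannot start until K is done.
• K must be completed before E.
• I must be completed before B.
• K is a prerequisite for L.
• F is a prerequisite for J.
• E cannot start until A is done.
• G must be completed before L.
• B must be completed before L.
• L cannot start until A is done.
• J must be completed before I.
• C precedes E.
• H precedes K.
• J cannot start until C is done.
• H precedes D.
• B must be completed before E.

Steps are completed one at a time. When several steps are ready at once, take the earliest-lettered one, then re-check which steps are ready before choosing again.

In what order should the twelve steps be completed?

G and H have no prerequisites; G has the earlier label, so G is first.
H is the only step now ready → H.
Now C and K have their prerequisites met. C has the earlier label, so C next.
A now also ready, so the ready set is {A, K}; A has the earlier label → A.
Next only K has its prerequisites met → K.
That leaves F as the only ready step → F.
That leaves D as the only ready step → D.
Next only J has its prerequisites met → J.
Next only I has its prerequisites met → I.
B needed A, F and I, now all done → B.
E and L are both available; E has the earlier label → E.
L is the only step now ready → L.

G, H, C, A, K, F, D, J, I, B, E, L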